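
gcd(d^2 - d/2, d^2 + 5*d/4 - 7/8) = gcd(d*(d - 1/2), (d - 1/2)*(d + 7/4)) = d - 1/2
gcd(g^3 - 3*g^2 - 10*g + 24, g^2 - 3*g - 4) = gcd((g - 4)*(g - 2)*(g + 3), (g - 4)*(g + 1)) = g - 4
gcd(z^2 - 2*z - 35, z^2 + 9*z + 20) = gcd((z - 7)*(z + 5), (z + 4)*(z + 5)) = z + 5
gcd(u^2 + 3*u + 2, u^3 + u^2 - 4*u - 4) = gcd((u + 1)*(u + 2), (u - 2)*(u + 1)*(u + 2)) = u^2 + 3*u + 2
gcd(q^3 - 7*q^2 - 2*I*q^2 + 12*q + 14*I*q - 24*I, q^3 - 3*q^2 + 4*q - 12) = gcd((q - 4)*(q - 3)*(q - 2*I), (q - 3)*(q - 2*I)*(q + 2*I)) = q^2 + q*(-3 - 2*I) + 6*I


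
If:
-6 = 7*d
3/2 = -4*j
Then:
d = -6/7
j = -3/8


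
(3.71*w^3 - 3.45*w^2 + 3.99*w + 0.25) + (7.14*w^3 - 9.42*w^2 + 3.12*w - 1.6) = 10.85*w^3 - 12.87*w^2 + 7.11*w - 1.35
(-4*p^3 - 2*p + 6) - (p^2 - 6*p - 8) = -4*p^3 - p^2 + 4*p + 14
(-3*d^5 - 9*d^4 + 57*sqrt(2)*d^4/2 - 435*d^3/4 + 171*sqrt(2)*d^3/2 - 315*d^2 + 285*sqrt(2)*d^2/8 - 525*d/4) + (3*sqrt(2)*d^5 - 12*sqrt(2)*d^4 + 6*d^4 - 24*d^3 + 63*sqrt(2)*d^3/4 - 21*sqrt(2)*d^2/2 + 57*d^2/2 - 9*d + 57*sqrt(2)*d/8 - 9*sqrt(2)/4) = -3*d^5 + 3*sqrt(2)*d^5 - 3*d^4 + 33*sqrt(2)*d^4/2 - 531*d^3/4 + 405*sqrt(2)*d^3/4 - 573*d^2/2 + 201*sqrt(2)*d^2/8 - 561*d/4 + 57*sqrt(2)*d/8 - 9*sqrt(2)/4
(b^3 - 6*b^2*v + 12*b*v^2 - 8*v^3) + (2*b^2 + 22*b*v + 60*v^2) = b^3 - 6*b^2*v + 2*b^2 + 12*b*v^2 + 22*b*v - 8*v^3 + 60*v^2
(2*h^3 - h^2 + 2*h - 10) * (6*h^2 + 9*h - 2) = 12*h^5 + 12*h^4 - h^3 - 40*h^2 - 94*h + 20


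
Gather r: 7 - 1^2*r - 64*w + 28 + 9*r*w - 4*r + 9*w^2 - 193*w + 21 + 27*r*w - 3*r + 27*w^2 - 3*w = r*(36*w - 8) + 36*w^2 - 260*w + 56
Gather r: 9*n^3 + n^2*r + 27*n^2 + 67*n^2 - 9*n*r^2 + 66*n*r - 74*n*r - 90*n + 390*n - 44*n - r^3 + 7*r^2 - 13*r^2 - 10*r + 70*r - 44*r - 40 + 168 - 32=9*n^3 + 94*n^2 + 256*n - r^3 + r^2*(-9*n - 6) + r*(n^2 - 8*n + 16) + 96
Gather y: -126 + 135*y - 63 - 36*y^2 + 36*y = -36*y^2 + 171*y - 189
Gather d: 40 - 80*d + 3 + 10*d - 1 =42 - 70*d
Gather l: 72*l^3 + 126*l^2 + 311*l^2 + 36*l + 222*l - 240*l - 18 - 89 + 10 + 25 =72*l^3 + 437*l^2 + 18*l - 72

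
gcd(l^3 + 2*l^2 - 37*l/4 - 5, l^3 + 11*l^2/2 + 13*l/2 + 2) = l^2 + 9*l/2 + 2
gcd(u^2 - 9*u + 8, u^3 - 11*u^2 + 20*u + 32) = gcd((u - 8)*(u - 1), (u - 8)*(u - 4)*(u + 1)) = u - 8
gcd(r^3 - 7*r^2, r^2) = r^2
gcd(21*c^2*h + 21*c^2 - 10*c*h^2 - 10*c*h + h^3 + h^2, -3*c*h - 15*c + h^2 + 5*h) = 3*c - h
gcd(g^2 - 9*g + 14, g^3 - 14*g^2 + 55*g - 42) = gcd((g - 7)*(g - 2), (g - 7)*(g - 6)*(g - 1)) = g - 7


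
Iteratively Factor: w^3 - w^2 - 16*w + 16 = (w + 4)*(w^2 - 5*w + 4) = (w - 4)*(w + 4)*(w - 1)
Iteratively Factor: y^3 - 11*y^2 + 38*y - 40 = (y - 5)*(y^2 - 6*y + 8) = (y - 5)*(y - 2)*(y - 4)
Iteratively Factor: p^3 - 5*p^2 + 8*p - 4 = (p - 2)*(p^2 - 3*p + 2) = (p - 2)^2*(p - 1)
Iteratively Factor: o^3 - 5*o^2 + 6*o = (o - 2)*(o^2 - 3*o) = o*(o - 2)*(o - 3)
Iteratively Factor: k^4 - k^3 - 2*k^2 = (k - 2)*(k^3 + k^2) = k*(k - 2)*(k^2 + k) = k^2*(k - 2)*(k + 1)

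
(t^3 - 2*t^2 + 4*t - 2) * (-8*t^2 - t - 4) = -8*t^5 + 15*t^4 - 34*t^3 + 20*t^2 - 14*t + 8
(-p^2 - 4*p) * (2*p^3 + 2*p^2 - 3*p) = -2*p^5 - 10*p^4 - 5*p^3 + 12*p^2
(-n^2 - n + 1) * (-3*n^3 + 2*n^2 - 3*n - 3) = 3*n^5 + n^4 - 2*n^3 + 8*n^2 - 3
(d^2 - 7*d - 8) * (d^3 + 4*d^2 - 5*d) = d^5 - 3*d^4 - 41*d^3 + 3*d^2 + 40*d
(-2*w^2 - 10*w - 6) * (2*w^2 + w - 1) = -4*w^4 - 22*w^3 - 20*w^2 + 4*w + 6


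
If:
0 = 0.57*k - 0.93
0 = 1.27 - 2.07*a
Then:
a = 0.61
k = 1.63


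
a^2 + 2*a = a*(a + 2)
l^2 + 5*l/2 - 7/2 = (l - 1)*(l + 7/2)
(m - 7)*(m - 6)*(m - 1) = m^3 - 14*m^2 + 55*m - 42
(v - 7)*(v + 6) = v^2 - v - 42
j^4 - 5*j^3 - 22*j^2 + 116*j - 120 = (j - 6)*(j - 2)^2*(j + 5)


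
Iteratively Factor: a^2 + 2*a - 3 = (a - 1)*(a + 3)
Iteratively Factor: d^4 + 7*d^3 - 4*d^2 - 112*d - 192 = (d + 4)*(d^3 + 3*d^2 - 16*d - 48) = (d + 4)^2*(d^2 - d - 12) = (d - 4)*(d + 4)^2*(d + 3)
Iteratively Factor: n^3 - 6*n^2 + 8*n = (n - 2)*(n^2 - 4*n) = (n - 4)*(n - 2)*(n)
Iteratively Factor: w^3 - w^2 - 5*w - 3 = (w - 3)*(w^2 + 2*w + 1) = (w - 3)*(w + 1)*(w + 1)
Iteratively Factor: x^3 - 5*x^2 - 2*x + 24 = (x + 2)*(x^2 - 7*x + 12) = (x - 4)*(x + 2)*(x - 3)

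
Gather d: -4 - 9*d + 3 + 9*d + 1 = 0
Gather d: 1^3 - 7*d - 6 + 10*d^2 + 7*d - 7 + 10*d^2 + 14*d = 20*d^2 + 14*d - 12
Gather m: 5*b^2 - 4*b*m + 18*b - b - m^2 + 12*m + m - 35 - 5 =5*b^2 + 17*b - m^2 + m*(13 - 4*b) - 40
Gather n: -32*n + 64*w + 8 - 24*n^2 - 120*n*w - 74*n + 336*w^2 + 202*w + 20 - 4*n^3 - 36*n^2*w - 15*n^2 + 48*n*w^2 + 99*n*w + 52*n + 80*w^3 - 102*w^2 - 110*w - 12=-4*n^3 + n^2*(-36*w - 39) + n*(48*w^2 - 21*w - 54) + 80*w^3 + 234*w^2 + 156*w + 16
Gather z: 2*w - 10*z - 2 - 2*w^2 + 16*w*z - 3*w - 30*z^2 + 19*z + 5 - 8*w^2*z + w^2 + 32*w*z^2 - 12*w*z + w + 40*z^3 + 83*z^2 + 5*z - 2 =-w^2 + 40*z^3 + z^2*(32*w + 53) + z*(-8*w^2 + 4*w + 14) + 1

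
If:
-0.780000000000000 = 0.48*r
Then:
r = -1.62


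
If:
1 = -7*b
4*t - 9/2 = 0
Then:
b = -1/7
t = 9/8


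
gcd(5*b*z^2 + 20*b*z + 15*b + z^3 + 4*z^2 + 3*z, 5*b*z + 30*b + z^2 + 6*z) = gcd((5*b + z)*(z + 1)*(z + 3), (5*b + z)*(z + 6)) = 5*b + z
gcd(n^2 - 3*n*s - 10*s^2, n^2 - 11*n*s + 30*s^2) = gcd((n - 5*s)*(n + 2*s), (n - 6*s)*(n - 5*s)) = -n + 5*s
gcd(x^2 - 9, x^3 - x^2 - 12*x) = x + 3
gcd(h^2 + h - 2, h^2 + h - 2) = h^2 + h - 2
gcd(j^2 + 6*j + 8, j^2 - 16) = j + 4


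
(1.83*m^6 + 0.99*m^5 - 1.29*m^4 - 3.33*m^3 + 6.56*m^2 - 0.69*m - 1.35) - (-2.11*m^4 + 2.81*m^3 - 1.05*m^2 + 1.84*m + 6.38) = 1.83*m^6 + 0.99*m^5 + 0.82*m^4 - 6.14*m^3 + 7.61*m^2 - 2.53*m - 7.73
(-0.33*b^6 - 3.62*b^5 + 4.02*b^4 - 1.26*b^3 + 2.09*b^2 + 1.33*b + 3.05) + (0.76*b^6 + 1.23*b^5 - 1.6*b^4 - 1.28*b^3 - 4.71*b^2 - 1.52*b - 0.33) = 0.43*b^6 - 2.39*b^5 + 2.42*b^4 - 2.54*b^3 - 2.62*b^2 - 0.19*b + 2.72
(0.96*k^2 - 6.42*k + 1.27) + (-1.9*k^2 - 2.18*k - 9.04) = -0.94*k^2 - 8.6*k - 7.77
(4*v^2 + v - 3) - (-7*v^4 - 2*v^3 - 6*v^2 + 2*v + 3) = 7*v^4 + 2*v^3 + 10*v^2 - v - 6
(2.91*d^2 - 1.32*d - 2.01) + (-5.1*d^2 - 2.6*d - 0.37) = -2.19*d^2 - 3.92*d - 2.38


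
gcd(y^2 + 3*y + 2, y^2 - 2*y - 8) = y + 2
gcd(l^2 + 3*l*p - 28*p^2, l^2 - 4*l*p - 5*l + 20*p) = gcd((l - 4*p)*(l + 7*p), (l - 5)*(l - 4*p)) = -l + 4*p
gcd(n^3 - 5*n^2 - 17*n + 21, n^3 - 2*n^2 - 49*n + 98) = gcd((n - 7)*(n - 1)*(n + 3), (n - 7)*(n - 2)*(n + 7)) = n - 7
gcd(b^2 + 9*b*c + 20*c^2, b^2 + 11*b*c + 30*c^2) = b + 5*c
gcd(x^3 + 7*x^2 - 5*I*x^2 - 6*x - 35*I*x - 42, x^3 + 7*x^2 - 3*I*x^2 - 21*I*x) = x^2 + x*(7 - 3*I) - 21*I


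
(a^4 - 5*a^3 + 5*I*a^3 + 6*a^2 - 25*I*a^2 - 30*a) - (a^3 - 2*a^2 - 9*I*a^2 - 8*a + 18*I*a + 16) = a^4 - 6*a^3 + 5*I*a^3 + 8*a^2 - 16*I*a^2 - 22*a - 18*I*a - 16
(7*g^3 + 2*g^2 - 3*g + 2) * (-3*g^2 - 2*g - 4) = -21*g^5 - 20*g^4 - 23*g^3 - 8*g^2 + 8*g - 8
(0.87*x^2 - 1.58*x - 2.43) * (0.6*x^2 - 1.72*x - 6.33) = 0.522*x^4 - 2.4444*x^3 - 4.2475*x^2 + 14.181*x + 15.3819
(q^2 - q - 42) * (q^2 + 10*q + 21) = q^4 + 9*q^3 - 31*q^2 - 441*q - 882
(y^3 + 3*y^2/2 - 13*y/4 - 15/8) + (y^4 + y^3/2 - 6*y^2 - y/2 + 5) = y^4 + 3*y^3/2 - 9*y^2/2 - 15*y/4 + 25/8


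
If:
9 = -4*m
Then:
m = -9/4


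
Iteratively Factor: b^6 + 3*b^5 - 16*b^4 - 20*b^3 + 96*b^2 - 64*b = (b + 4)*(b^5 - b^4 - 12*b^3 + 28*b^2 - 16*b) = b*(b + 4)*(b^4 - b^3 - 12*b^2 + 28*b - 16) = b*(b + 4)^2*(b^3 - 5*b^2 + 8*b - 4) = b*(b - 1)*(b + 4)^2*(b^2 - 4*b + 4) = b*(b - 2)*(b - 1)*(b + 4)^2*(b - 2)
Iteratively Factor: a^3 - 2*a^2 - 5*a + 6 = (a + 2)*(a^2 - 4*a + 3) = (a - 3)*(a + 2)*(a - 1)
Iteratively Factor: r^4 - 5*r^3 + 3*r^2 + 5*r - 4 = (r - 1)*(r^3 - 4*r^2 - r + 4) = (r - 1)*(r + 1)*(r^2 - 5*r + 4) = (r - 4)*(r - 1)*(r + 1)*(r - 1)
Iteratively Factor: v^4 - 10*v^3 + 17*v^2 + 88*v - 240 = (v - 5)*(v^3 - 5*v^2 - 8*v + 48) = (v - 5)*(v - 4)*(v^2 - v - 12) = (v - 5)*(v - 4)*(v + 3)*(v - 4)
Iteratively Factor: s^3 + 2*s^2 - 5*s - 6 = (s - 2)*(s^2 + 4*s + 3) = (s - 2)*(s + 3)*(s + 1)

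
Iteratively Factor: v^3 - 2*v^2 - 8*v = (v)*(v^2 - 2*v - 8) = v*(v + 2)*(v - 4)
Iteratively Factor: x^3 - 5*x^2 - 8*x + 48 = (x + 3)*(x^2 - 8*x + 16) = (x - 4)*(x + 3)*(x - 4)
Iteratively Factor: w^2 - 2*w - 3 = (w - 3)*(w + 1)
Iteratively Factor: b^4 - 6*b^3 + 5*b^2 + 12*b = (b)*(b^3 - 6*b^2 + 5*b + 12) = b*(b + 1)*(b^2 - 7*b + 12) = b*(b - 3)*(b + 1)*(b - 4)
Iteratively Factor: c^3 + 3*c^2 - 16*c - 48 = (c - 4)*(c^2 + 7*c + 12) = (c - 4)*(c + 4)*(c + 3)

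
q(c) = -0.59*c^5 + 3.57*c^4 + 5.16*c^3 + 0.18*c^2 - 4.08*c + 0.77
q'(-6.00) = -6356.64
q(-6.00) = 8131.73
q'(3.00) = 282.93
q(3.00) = 275.27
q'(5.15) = 283.70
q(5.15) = 1063.22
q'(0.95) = 20.07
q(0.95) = 3.93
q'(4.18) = 410.24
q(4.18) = 700.69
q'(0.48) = 1.08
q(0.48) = -0.40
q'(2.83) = 255.36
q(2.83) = 229.51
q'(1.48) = 62.50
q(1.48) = 24.79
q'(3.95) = 400.80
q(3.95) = 607.21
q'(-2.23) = -159.21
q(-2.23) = 74.36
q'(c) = -2.95*c^4 + 14.28*c^3 + 15.48*c^2 + 0.36*c - 4.08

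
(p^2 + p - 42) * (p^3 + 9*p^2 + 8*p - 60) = p^5 + 10*p^4 - 25*p^3 - 430*p^2 - 396*p + 2520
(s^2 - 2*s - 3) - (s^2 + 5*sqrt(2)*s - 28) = -5*sqrt(2)*s - 2*s + 25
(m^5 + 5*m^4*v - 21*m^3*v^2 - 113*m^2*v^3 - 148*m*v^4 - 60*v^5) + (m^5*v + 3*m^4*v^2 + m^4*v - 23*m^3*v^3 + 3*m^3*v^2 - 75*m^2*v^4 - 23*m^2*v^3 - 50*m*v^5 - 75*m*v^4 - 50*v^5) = m^5*v + m^5 + 3*m^4*v^2 + 6*m^4*v - 23*m^3*v^3 - 18*m^3*v^2 - 75*m^2*v^4 - 136*m^2*v^3 - 50*m*v^5 - 223*m*v^4 - 110*v^5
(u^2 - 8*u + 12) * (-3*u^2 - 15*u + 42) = -3*u^4 + 9*u^3 + 126*u^2 - 516*u + 504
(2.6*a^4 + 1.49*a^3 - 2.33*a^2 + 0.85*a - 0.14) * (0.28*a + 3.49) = 0.728*a^5 + 9.4912*a^4 + 4.5477*a^3 - 7.8937*a^2 + 2.9273*a - 0.4886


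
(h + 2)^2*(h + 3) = h^3 + 7*h^2 + 16*h + 12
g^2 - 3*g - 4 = (g - 4)*(g + 1)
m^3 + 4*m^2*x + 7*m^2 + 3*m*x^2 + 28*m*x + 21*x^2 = (m + 7)*(m + x)*(m + 3*x)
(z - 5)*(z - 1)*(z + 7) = z^3 + z^2 - 37*z + 35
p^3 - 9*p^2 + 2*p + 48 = (p - 8)*(p - 3)*(p + 2)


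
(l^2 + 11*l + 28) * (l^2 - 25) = l^4 + 11*l^3 + 3*l^2 - 275*l - 700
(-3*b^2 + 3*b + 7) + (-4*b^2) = -7*b^2 + 3*b + 7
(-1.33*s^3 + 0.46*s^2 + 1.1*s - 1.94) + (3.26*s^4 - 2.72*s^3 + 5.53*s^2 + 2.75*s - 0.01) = 3.26*s^4 - 4.05*s^3 + 5.99*s^2 + 3.85*s - 1.95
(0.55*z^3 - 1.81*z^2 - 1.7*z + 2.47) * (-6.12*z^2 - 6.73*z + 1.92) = -3.366*z^5 + 7.3757*z^4 + 23.6413*z^3 - 7.1506*z^2 - 19.8871*z + 4.7424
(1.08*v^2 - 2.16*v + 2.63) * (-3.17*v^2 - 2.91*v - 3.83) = -3.4236*v^4 + 3.7044*v^3 - 6.1879*v^2 + 0.6195*v - 10.0729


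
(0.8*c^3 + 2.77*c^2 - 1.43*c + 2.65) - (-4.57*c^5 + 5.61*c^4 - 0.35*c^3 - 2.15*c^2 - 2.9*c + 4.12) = 4.57*c^5 - 5.61*c^4 + 1.15*c^3 + 4.92*c^2 + 1.47*c - 1.47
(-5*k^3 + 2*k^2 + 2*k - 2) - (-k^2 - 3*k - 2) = -5*k^3 + 3*k^2 + 5*k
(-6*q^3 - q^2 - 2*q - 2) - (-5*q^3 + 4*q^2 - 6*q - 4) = -q^3 - 5*q^2 + 4*q + 2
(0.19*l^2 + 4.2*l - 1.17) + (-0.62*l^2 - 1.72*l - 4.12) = -0.43*l^2 + 2.48*l - 5.29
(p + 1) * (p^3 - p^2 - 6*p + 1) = p^4 - 7*p^2 - 5*p + 1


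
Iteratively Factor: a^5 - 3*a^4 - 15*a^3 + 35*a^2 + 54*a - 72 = (a - 4)*(a^4 + a^3 - 11*a^2 - 9*a + 18) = (a - 4)*(a + 2)*(a^3 - a^2 - 9*a + 9) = (a - 4)*(a + 2)*(a + 3)*(a^2 - 4*a + 3) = (a - 4)*(a - 3)*(a + 2)*(a + 3)*(a - 1)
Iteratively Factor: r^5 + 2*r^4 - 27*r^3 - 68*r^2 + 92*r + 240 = (r + 3)*(r^4 - r^3 - 24*r^2 + 4*r + 80) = (r + 3)*(r + 4)*(r^3 - 5*r^2 - 4*r + 20) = (r + 2)*(r + 3)*(r + 4)*(r^2 - 7*r + 10) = (r - 2)*(r + 2)*(r + 3)*(r + 4)*(r - 5)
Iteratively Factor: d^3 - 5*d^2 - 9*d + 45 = (d - 5)*(d^2 - 9) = (d - 5)*(d + 3)*(d - 3)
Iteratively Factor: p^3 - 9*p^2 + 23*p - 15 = (p - 1)*(p^2 - 8*p + 15) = (p - 3)*(p - 1)*(p - 5)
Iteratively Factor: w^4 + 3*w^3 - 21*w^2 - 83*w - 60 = (w + 4)*(w^3 - w^2 - 17*w - 15) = (w - 5)*(w + 4)*(w^2 + 4*w + 3) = (w - 5)*(w + 1)*(w + 4)*(w + 3)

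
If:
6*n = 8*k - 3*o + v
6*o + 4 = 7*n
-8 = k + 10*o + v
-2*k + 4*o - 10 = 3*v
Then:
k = 942/1793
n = 368/1793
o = -766/1793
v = -7626/1793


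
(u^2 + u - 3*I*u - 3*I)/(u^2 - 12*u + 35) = (u^2 + u - 3*I*u - 3*I)/(u^2 - 12*u + 35)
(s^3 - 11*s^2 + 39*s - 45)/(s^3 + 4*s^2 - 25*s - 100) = (s^2 - 6*s + 9)/(s^2 + 9*s + 20)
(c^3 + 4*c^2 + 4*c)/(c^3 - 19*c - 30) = c*(c + 2)/(c^2 - 2*c - 15)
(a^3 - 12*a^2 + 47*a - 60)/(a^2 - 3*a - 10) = (a^2 - 7*a + 12)/(a + 2)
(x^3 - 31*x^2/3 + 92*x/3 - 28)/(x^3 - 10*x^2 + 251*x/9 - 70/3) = 3*(x - 2)/(3*x - 5)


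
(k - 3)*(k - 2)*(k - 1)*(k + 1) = k^4 - 5*k^3 + 5*k^2 + 5*k - 6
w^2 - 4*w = w*(w - 4)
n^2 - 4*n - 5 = (n - 5)*(n + 1)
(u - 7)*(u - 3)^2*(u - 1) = u^4 - 14*u^3 + 64*u^2 - 114*u + 63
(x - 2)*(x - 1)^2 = x^3 - 4*x^2 + 5*x - 2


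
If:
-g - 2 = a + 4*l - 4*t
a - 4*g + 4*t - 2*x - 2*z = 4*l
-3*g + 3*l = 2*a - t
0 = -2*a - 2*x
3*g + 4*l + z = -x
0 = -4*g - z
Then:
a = -24/13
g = 14/13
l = -5/26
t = 3/26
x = 24/13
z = -56/13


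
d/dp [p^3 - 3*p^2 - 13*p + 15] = 3*p^2 - 6*p - 13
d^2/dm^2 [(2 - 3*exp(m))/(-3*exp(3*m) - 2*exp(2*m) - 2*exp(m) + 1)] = (108*exp(6*m) - 108*exp(5*m) - 192*exp(4*m) + 49*exp(3*m) - 42*exp(2*m) - 18*exp(m) - 1)*exp(m)/(27*exp(9*m) + 54*exp(8*m) + 90*exp(7*m) + 53*exp(6*m) + 24*exp(5*m) - 24*exp(4*m) - 7*exp(3*m) - 6*exp(2*m) + 6*exp(m) - 1)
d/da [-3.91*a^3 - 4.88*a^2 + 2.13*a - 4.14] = -11.73*a^2 - 9.76*a + 2.13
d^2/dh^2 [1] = 0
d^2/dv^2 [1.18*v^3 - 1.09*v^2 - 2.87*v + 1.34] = 7.08*v - 2.18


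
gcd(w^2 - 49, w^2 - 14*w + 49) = w - 7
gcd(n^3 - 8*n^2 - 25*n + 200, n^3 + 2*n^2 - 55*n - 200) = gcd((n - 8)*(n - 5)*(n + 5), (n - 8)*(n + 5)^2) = n^2 - 3*n - 40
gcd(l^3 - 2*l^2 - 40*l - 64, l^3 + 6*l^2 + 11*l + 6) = l + 2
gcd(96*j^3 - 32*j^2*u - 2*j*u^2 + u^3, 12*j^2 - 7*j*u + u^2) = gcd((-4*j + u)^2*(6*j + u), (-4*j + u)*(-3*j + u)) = -4*j + u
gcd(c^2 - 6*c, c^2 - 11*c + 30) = c - 6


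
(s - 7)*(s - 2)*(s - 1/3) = s^3 - 28*s^2/3 + 17*s - 14/3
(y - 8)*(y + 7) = y^2 - y - 56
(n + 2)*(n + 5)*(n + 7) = n^3 + 14*n^2 + 59*n + 70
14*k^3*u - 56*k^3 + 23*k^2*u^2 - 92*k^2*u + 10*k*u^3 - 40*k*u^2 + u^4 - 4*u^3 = (k + u)*(2*k + u)*(7*k + u)*(u - 4)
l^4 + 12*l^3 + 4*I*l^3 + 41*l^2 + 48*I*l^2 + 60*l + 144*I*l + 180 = (l + 6)^2*(l - I)*(l + 5*I)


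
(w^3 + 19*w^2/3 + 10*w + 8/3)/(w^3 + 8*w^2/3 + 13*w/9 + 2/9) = 3*(w + 4)/(3*w + 1)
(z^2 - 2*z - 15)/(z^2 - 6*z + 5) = (z + 3)/(z - 1)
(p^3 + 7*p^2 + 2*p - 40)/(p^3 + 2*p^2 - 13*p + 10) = (p + 4)/(p - 1)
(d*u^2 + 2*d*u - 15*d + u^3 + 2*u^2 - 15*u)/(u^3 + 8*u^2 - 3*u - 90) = (d + u)/(u + 6)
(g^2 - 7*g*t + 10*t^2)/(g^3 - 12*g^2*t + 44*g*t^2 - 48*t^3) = (g - 5*t)/(g^2 - 10*g*t + 24*t^2)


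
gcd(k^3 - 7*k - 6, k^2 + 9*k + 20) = 1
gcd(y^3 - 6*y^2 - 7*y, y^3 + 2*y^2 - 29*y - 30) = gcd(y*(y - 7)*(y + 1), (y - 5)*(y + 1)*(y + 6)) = y + 1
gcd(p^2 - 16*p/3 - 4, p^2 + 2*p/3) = p + 2/3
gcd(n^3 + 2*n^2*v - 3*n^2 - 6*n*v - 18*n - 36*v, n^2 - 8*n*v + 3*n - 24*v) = n + 3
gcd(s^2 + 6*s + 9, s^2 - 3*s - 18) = s + 3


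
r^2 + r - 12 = (r - 3)*(r + 4)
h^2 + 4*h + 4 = (h + 2)^2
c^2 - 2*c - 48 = (c - 8)*(c + 6)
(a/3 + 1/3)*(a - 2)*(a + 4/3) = a^3/3 + a^2/9 - 10*a/9 - 8/9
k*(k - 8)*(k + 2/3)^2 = k^4 - 20*k^3/3 - 92*k^2/9 - 32*k/9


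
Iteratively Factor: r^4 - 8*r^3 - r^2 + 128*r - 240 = (r + 4)*(r^3 - 12*r^2 + 47*r - 60) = (r - 4)*(r + 4)*(r^2 - 8*r + 15) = (r - 4)*(r - 3)*(r + 4)*(r - 5)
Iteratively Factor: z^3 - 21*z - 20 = (z + 4)*(z^2 - 4*z - 5) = (z - 5)*(z + 4)*(z + 1)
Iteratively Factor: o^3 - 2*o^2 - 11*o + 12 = (o + 3)*(o^2 - 5*o + 4) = (o - 1)*(o + 3)*(o - 4)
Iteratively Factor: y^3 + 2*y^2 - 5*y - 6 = (y - 2)*(y^2 + 4*y + 3) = (y - 2)*(y + 1)*(y + 3)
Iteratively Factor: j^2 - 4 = (j + 2)*(j - 2)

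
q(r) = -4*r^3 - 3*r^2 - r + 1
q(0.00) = 1.00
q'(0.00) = -1.00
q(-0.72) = 1.66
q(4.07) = -322.44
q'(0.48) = -6.64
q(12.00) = -7355.00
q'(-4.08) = -176.28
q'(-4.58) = -225.24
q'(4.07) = -224.20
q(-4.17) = 243.05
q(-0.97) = 2.80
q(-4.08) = 226.81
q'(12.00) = -1801.00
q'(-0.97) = -6.47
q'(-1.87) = -31.74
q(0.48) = -0.61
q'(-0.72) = -2.90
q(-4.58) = 326.94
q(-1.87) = 18.54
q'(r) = -12*r^2 - 6*r - 1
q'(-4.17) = -184.65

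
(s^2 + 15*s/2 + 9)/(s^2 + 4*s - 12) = (s + 3/2)/(s - 2)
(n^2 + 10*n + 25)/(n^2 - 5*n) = (n^2 + 10*n + 25)/(n*(n - 5))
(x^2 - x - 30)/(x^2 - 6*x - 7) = (-x^2 + x + 30)/(-x^2 + 6*x + 7)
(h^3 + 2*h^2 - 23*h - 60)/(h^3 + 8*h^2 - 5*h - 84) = (h^2 - 2*h - 15)/(h^2 + 4*h - 21)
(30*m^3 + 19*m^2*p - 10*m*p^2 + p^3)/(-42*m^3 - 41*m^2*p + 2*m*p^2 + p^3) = (-5*m + p)/(7*m + p)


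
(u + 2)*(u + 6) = u^2 + 8*u + 12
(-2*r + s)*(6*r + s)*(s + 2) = -12*r^2*s - 24*r^2 + 4*r*s^2 + 8*r*s + s^3 + 2*s^2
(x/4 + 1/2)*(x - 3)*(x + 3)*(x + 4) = x^4/4 + 3*x^3/2 - x^2/4 - 27*x/2 - 18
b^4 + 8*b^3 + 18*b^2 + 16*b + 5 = (b + 1)^3*(b + 5)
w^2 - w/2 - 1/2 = (w - 1)*(w + 1/2)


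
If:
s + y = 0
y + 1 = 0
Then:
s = 1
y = -1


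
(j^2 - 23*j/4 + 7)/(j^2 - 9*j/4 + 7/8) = 2*(j - 4)/(2*j - 1)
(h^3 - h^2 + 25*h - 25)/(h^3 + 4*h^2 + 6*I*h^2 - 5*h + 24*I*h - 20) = (h^2 - h*(1 + 5*I) + 5*I)/(h^2 + h*(4 + I) + 4*I)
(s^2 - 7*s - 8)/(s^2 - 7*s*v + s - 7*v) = (s - 8)/(s - 7*v)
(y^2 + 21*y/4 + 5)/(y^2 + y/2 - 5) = (4*y^2 + 21*y + 20)/(2*(2*y^2 + y - 10))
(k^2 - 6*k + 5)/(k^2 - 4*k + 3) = (k - 5)/(k - 3)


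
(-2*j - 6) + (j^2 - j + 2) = j^2 - 3*j - 4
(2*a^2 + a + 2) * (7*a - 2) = 14*a^3 + 3*a^2 + 12*a - 4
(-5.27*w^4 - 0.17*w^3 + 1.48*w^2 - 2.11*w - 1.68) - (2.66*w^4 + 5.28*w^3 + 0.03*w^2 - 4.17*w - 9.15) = -7.93*w^4 - 5.45*w^3 + 1.45*w^2 + 2.06*w + 7.47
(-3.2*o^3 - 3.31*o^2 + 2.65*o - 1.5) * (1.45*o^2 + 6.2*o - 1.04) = -4.64*o^5 - 24.6395*o^4 - 13.3515*o^3 + 17.6974*o^2 - 12.056*o + 1.56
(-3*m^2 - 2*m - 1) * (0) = 0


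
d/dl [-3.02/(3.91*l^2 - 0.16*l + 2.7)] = (23.6164*l - 0.4832)/(3.91*l^2 - 0.16*l + 2.7)^2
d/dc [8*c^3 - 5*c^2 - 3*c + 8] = 24*c^2 - 10*c - 3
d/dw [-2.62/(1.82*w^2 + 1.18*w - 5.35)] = (9.5368*w + 3.0916)/(1.82*w^2 + 1.18*w - 5.35)^2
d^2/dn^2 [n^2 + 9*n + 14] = 2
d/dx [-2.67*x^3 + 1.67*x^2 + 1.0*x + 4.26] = -8.01*x^2 + 3.34*x + 1.0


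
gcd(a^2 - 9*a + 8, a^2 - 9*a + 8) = a^2 - 9*a + 8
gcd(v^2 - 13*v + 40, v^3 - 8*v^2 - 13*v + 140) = v - 5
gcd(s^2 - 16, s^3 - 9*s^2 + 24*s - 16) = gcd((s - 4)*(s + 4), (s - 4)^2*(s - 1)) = s - 4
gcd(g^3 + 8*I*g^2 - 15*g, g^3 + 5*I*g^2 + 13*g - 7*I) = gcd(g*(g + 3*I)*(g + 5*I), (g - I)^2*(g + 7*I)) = 1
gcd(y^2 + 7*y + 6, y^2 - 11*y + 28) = 1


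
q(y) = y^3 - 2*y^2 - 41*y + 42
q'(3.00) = -26.00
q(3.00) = -72.00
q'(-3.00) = -2.00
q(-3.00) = 120.00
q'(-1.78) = -24.37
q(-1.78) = 103.00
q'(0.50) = -42.25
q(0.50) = 21.12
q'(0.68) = -42.33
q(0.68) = 13.51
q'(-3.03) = -1.34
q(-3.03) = 120.05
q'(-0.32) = -39.41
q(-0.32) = 54.88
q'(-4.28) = 31.08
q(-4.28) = 102.44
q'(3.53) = -17.74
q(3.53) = -83.66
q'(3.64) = -15.81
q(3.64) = -85.51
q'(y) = 3*y^2 - 4*y - 41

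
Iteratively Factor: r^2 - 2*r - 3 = (r + 1)*(r - 3)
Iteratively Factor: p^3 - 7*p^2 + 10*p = (p - 2)*(p^2 - 5*p) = p*(p - 2)*(p - 5)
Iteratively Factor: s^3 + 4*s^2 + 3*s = (s + 1)*(s^2 + 3*s) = s*(s + 1)*(s + 3)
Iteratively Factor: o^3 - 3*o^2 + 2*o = (o)*(o^2 - 3*o + 2) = o*(o - 1)*(o - 2)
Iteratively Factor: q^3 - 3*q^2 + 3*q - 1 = (q - 1)*(q^2 - 2*q + 1) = (q - 1)^2*(q - 1)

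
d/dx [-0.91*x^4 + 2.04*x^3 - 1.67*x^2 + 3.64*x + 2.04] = -3.64*x^3 + 6.12*x^2 - 3.34*x + 3.64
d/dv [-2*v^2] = -4*v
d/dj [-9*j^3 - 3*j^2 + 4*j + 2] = -27*j^2 - 6*j + 4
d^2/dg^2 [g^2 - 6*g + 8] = 2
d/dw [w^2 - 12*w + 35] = 2*w - 12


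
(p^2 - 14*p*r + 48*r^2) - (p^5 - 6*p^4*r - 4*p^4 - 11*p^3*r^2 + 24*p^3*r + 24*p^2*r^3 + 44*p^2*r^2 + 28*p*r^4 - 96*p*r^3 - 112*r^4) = -p^5 + 6*p^4*r + 4*p^4 + 11*p^3*r^2 - 24*p^3*r - 24*p^2*r^3 - 44*p^2*r^2 + p^2 - 28*p*r^4 + 96*p*r^3 - 14*p*r + 112*r^4 + 48*r^2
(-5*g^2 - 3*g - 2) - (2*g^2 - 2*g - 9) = -7*g^2 - g + 7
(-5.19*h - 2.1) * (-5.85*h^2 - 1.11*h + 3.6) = 30.3615*h^3 + 18.0459*h^2 - 16.353*h - 7.56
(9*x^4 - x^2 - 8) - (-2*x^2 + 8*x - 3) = 9*x^4 + x^2 - 8*x - 5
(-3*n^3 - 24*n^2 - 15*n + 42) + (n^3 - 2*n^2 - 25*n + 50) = -2*n^3 - 26*n^2 - 40*n + 92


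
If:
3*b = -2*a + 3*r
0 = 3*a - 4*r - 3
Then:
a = 4*r/3 + 1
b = r/9 - 2/3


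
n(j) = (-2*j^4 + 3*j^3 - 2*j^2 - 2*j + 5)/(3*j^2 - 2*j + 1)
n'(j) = (2 - 6*j)*(-2*j^4 + 3*j^3 - 2*j^2 - 2*j + 5)/(3*j^2 - 2*j + 1)^2 + (-8*j^3 + 9*j^2 - 4*j - 2)/(3*j^2 - 2*j + 1)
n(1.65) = -0.87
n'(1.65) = -2.25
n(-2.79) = -6.39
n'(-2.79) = 4.45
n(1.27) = 0.05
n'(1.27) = -2.80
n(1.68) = -0.94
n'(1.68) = -2.24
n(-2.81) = -6.48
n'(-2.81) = 4.47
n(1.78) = -1.16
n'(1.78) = -2.25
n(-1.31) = -0.96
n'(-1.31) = 3.10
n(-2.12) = -3.67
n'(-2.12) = 3.69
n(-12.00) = -102.66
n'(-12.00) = 16.56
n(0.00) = 5.00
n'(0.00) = 8.00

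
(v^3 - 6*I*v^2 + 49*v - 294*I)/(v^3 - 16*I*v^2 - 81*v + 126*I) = (v + 7*I)/(v - 3*I)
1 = 1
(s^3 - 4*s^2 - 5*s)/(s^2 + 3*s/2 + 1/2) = 2*s*(s - 5)/(2*s + 1)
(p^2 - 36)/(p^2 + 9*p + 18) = (p - 6)/(p + 3)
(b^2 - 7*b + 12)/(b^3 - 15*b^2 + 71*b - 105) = (b - 4)/(b^2 - 12*b + 35)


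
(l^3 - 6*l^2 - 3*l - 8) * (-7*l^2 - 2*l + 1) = -7*l^5 + 40*l^4 + 34*l^3 + 56*l^2 + 13*l - 8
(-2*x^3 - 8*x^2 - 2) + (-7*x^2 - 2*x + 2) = -2*x^3 - 15*x^2 - 2*x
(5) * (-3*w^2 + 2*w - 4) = -15*w^2 + 10*w - 20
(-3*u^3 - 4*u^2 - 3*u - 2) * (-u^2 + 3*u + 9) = 3*u^5 - 5*u^4 - 36*u^3 - 43*u^2 - 33*u - 18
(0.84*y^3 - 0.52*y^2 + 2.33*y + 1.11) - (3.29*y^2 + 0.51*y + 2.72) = 0.84*y^3 - 3.81*y^2 + 1.82*y - 1.61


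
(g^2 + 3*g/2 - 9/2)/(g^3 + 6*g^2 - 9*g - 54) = (g - 3/2)/(g^2 + 3*g - 18)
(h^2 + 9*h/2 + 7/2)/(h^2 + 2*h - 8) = (2*h^2 + 9*h + 7)/(2*(h^2 + 2*h - 8))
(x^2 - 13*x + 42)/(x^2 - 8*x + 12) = (x - 7)/(x - 2)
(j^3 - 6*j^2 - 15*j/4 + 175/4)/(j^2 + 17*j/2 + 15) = (2*j^2 - 17*j + 35)/(2*(j + 6))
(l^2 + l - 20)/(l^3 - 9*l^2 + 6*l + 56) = (l + 5)/(l^2 - 5*l - 14)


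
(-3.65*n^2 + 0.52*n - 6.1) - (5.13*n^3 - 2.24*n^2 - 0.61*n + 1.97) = -5.13*n^3 - 1.41*n^2 + 1.13*n - 8.07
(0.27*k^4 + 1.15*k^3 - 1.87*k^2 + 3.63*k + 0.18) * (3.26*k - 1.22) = 0.8802*k^5 + 3.4196*k^4 - 7.4992*k^3 + 14.1152*k^2 - 3.8418*k - 0.2196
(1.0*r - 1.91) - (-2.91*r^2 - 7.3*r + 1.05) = 2.91*r^2 + 8.3*r - 2.96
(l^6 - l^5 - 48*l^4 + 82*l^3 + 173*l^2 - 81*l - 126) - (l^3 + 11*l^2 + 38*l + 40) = l^6 - l^5 - 48*l^4 + 81*l^3 + 162*l^2 - 119*l - 166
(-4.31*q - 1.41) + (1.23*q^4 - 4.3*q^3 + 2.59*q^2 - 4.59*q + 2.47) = 1.23*q^4 - 4.3*q^3 + 2.59*q^2 - 8.9*q + 1.06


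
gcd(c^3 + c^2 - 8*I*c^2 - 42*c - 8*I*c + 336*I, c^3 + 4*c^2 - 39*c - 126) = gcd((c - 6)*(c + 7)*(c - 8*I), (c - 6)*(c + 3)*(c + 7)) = c^2 + c - 42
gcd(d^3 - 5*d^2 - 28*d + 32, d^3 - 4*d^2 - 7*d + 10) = d - 1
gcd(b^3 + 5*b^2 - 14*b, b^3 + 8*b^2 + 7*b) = b^2 + 7*b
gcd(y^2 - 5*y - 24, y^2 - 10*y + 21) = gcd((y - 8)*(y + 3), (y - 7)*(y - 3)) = 1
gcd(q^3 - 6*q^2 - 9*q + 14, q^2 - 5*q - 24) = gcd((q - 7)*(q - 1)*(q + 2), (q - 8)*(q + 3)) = 1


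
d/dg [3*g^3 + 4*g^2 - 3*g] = 9*g^2 + 8*g - 3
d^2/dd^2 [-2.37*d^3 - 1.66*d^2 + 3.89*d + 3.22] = -14.22*d - 3.32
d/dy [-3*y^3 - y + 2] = -9*y^2 - 1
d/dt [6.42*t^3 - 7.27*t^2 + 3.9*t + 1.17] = 19.26*t^2 - 14.54*t + 3.9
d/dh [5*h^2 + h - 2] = 10*h + 1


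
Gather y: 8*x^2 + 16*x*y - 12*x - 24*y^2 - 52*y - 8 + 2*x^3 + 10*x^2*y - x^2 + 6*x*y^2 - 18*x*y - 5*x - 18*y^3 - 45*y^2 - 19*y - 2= 2*x^3 + 7*x^2 - 17*x - 18*y^3 + y^2*(6*x - 69) + y*(10*x^2 - 2*x - 71) - 10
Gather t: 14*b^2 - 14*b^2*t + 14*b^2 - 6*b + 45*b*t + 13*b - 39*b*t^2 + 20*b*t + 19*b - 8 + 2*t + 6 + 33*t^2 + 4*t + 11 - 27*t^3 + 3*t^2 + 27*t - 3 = 28*b^2 + 26*b - 27*t^3 + t^2*(36 - 39*b) + t*(-14*b^2 + 65*b + 33) + 6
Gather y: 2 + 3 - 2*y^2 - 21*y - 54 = -2*y^2 - 21*y - 49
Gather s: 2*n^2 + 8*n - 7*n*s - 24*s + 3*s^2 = 2*n^2 + 8*n + 3*s^2 + s*(-7*n - 24)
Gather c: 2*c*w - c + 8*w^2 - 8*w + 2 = c*(2*w - 1) + 8*w^2 - 8*w + 2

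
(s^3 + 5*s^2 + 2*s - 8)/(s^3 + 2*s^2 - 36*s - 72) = (s^2 + 3*s - 4)/(s^2 - 36)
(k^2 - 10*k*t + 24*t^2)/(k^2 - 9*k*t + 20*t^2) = (-k + 6*t)/(-k + 5*t)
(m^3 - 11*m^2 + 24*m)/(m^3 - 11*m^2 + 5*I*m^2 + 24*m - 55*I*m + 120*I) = m/(m + 5*I)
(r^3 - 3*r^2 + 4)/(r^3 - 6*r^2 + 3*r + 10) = (r - 2)/(r - 5)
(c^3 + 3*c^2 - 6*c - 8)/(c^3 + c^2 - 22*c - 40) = (c^2 - c - 2)/(c^2 - 3*c - 10)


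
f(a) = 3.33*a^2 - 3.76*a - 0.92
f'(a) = 6.66*a - 3.76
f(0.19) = -1.51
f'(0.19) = -2.49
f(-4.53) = 84.45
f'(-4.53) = -33.93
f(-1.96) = 19.24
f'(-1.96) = -16.81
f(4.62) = 52.79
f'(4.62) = 27.01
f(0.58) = -1.98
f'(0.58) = 0.10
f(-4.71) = 90.66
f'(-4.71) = -35.13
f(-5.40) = 116.49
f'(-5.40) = -39.72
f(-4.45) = 81.75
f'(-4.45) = -33.40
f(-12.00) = 523.72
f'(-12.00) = -83.68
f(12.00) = 433.48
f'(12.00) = 76.16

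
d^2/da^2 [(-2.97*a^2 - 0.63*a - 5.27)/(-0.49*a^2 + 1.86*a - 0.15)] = (-8.88178419700125e-16*a^4 + 5.716242*a^3 + 6.282192*a^2 - 29.096298*a + 36.174684)/(0.117649*a^6 - 1.339758*a^5 + 5.193657*a^4 - 7.255116*a^3 + 1.589895*a^2 - 0.12555*a + 0.003375)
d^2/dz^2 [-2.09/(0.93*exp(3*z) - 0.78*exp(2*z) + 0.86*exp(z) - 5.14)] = (-2.09*(2.79*exp(2*z) - 1.56*exp(z) + 0.86)*(5.58*exp(2*z) - 3.12*exp(z) + 1.72)*exp(z) + (17.4933*exp(2*z) - 6.5208*exp(z) + 1.7974)*(0.93*exp(3*z) - 0.78*exp(2*z) + 0.86*exp(z) - 5.14))*exp(z)/(0.93*exp(3*z) - 0.78*exp(2*z) + 0.86*exp(z) - 5.14)^3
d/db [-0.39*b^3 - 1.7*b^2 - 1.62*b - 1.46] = -1.17*b^2 - 3.4*b - 1.62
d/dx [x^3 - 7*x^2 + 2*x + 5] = 3*x^2 - 14*x + 2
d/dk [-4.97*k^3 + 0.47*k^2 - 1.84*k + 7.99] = -14.91*k^2 + 0.94*k - 1.84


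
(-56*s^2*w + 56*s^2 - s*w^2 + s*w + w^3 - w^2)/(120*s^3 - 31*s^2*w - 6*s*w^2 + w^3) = (-7*s*w + 7*s - w^2 + w)/(15*s^2 - 2*s*w - w^2)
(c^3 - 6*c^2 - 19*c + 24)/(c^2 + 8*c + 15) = (c^2 - 9*c + 8)/(c + 5)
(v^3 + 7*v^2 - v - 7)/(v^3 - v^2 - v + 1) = (v + 7)/(v - 1)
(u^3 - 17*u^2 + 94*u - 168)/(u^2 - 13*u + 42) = u - 4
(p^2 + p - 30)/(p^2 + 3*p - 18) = (p - 5)/(p - 3)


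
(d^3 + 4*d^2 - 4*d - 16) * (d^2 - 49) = d^5 + 4*d^4 - 53*d^3 - 212*d^2 + 196*d + 784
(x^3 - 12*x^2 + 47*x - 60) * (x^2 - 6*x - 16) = x^5 - 18*x^4 + 103*x^3 - 150*x^2 - 392*x + 960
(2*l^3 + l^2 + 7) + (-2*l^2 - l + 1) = 2*l^3 - l^2 - l + 8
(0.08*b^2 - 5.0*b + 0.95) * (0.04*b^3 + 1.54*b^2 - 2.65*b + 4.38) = 0.0032*b^5 - 0.0768*b^4 - 7.874*b^3 + 15.0634*b^2 - 24.4175*b + 4.161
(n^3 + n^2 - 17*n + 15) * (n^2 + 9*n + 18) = n^5 + 10*n^4 + 10*n^3 - 120*n^2 - 171*n + 270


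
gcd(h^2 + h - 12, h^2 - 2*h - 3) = h - 3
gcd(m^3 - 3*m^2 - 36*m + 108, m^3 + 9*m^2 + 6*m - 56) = 1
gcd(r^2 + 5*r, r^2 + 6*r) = r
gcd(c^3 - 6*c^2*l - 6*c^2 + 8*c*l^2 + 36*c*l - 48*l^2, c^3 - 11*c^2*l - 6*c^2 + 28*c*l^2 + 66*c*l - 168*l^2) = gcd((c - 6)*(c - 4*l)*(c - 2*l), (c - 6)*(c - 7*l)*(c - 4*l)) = c^2 - 4*c*l - 6*c + 24*l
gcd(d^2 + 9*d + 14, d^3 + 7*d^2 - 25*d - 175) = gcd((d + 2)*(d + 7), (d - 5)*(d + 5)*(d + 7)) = d + 7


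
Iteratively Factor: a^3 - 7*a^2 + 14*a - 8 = (a - 1)*(a^2 - 6*a + 8) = (a - 2)*(a - 1)*(a - 4)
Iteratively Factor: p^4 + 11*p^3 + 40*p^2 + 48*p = (p + 3)*(p^3 + 8*p^2 + 16*p) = (p + 3)*(p + 4)*(p^2 + 4*p) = (p + 3)*(p + 4)^2*(p)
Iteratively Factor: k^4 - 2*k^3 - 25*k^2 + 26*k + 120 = (k - 5)*(k^3 + 3*k^2 - 10*k - 24) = (k - 5)*(k + 2)*(k^2 + k - 12) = (k - 5)*(k + 2)*(k + 4)*(k - 3)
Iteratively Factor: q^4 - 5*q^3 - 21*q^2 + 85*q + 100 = (q - 5)*(q^3 - 21*q - 20) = (q - 5)^2*(q^2 + 5*q + 4) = (q - 5)^2*(q + 1)*(q + 4)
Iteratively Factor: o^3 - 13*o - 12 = (o - 4)*(o^2 + 4*o + 3) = (o - 4)*(o + 3)*(o + 1)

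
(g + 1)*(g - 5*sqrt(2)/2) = g^2 - 5*sqrt(2)*g/2 + g - 5*sqrt(2)/2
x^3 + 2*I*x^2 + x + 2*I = (x - I)*(x + I)*(x + 2*I)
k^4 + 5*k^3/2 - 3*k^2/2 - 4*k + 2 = (k - 1)*(k - 1/2)*(k + 2)^2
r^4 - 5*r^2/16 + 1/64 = (r - 1/2)*(r - 1/4)*(r + 1/4)*(r + 1/2)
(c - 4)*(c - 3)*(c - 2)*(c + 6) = c^4 - 3*c^3 - 28*c^2 + 132*c - 144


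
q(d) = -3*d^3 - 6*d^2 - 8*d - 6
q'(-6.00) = -260.00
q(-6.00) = 474.00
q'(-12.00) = -1160.00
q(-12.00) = 4410.00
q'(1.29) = -38.46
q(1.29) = -32.74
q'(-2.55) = -35.92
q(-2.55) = 25.13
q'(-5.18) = -187.33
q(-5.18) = 291.42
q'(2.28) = -82.15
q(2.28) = -90.99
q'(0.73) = -21.56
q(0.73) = -16.20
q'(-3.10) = -57.29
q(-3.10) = 50.51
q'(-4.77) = -155.54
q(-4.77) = 221.24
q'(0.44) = -15.02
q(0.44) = -10.94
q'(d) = -9*d^2 - 12*d - 8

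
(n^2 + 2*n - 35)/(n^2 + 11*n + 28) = (n - 5)/(n + 4)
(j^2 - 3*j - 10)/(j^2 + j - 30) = (j + 2)/(j + 6)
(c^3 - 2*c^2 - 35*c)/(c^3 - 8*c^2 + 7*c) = (c + 5)/(c - 1)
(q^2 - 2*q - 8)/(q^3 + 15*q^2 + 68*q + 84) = (q - 4)/(q^2 + 13*q + 42)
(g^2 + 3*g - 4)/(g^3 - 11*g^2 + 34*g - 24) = (g + 4)/(g^2 - 10*g + 24)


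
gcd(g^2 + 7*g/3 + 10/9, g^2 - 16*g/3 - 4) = g + 2/3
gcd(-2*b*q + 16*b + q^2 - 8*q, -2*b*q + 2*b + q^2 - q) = -2*b + q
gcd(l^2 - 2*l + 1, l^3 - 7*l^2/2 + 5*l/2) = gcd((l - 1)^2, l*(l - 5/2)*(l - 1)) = l - 1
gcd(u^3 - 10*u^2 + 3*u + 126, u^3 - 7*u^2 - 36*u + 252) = u^2 - 13*u + 42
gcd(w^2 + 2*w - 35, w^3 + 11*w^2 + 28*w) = w + 7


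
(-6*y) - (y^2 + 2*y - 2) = -y^2 - 8*y + 2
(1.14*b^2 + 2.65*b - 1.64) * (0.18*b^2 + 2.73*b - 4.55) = 0.2052*b^4 + 3.5892*b^3 + 1.7523*b^2 - 16.5347*b + 7.462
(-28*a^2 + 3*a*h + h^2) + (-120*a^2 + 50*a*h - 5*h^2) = -148*a^2 + 53*a*h - 4*h^2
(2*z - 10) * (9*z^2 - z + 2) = 18*z^3 - 92*z^2 + 14*z - 20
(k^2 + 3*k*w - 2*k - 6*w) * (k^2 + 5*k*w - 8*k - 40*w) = k^4 + 8*k^3*w - 10*k^3 + 15*k^2*w^2 - 80*k^2*w + 16*k^2 - 150*k*w^2 + 128*k*w + 240*w^2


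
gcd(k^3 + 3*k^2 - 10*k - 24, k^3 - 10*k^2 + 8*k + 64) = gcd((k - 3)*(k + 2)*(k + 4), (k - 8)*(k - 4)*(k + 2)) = k + 2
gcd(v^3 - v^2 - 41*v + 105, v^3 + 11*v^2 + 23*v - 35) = v + 7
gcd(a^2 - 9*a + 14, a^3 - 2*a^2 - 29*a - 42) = a - 7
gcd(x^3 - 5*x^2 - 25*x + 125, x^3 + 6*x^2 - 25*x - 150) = x^2 - 25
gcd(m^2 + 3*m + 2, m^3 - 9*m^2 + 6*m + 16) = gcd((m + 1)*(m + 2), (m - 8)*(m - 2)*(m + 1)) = m + 1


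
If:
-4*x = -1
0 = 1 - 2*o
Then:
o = 1/2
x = 1/4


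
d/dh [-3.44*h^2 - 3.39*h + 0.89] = -6.88*h - 3.39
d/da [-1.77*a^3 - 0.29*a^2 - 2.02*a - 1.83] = -5.31*a^2 - 0.58*a - 2.02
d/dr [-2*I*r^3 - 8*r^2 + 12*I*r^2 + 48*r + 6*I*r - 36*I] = -6*I*r^2 + r*(-16 + 24*I) + 48 + 6*I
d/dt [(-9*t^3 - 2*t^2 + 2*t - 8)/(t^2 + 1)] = (-9*t^4 - 29*t^2 + 12*t + 2)/(t^4 + 2*t^2 + 1)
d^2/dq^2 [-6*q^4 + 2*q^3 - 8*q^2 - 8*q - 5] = -72*q^2 + 12*q - 16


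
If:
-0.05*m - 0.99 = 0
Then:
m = -19.80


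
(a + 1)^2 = a^2 + 2*a + 1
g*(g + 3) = g^2 + 3*g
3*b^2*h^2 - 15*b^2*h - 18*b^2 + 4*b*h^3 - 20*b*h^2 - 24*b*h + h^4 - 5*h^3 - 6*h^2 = (b + h)*(3*b + h)*(h - 6)*(h + 1)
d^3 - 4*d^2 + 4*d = d*(d - 2)^2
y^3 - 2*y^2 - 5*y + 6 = (y - 3)*(y - 1)*(y + 2)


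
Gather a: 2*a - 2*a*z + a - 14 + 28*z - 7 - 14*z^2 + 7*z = a*(3 - 2*z) - 14*z^2 + 35*z - 21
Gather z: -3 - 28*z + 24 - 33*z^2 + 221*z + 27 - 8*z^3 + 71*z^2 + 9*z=-8*z^3 + 38*z^2 + 202*z + 48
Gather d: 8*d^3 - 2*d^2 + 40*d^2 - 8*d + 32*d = 8*d^3 + 38*d^2 + 24*d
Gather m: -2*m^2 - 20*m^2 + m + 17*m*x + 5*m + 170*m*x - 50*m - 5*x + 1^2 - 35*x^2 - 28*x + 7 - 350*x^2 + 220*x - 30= -22*m^2 + m*(187*x - 44) - 385*x^2 + 187*x - 22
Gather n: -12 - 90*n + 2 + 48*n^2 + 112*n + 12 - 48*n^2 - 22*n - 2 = 0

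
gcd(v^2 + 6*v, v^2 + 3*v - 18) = v + 6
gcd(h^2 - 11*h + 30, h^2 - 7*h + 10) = h - 5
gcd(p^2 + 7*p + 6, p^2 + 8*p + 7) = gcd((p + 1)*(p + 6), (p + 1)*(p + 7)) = p + 1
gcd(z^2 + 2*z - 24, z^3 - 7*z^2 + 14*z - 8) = z - 4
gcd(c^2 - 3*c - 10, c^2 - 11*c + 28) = 1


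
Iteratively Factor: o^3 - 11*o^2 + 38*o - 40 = (o - 2)*(o^2 - 9*o + 20) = (o - 5)*(o - 2)*(o - 4)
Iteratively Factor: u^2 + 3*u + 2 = (u + 2)*(u + 1)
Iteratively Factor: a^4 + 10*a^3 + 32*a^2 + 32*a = (a)*(a^3 + 10*a^2 + 32*a + 32) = a*(a + 2)*(a^2 + 8*a + 16) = a*(a + 2)*(a + 4)*(a + 4)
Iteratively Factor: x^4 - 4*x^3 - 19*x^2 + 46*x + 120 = (x + 2)*(x^3 - 6*x^2 - 7*x + 60) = (x - 4)*(x + 2)*(x^2 - 2*x - 15) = (x - 5)*(x - 4)*(x + 2)*(x + 3)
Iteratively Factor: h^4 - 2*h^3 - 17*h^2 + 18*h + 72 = (h - 4)*(h^3 + 2*h^2 - 9*h - 18) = (h - 4)*(h + 3)*(h^2 - h - 6) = (h - 4)*(h - 3)*(h + 3)*(h + 2)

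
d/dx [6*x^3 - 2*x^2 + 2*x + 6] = 18*x^2 - 4*x + 2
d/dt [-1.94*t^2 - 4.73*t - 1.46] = -3.88*t - 4.73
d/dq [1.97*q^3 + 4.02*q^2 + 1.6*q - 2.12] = 5.91*q^2 + 8.04*q + 1.6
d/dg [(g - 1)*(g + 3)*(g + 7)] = 3*g^2 + 18*g + 11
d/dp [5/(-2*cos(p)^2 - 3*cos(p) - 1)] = -5*(4*cos(p) + 3)*sin(p)/(3*cos(p) + cos(2*p) + 2)^2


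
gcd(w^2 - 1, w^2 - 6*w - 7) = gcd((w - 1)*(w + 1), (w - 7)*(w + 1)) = w + 1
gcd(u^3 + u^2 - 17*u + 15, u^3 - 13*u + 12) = u^2 - 4*u + 3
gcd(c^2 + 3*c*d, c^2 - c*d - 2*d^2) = 1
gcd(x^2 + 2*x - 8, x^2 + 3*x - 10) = x - 2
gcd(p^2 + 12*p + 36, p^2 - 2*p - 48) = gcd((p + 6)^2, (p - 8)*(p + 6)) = p + 6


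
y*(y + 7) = y^2 + 7*y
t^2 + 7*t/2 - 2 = (t - 1/2)*(t + 4)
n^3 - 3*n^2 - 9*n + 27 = (n - 3)^2*(n + 3)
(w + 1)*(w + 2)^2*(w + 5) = w^4 + 10*w^3 + 33*w^2 + 44*w + 20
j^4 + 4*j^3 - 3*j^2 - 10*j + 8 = (j - 1)^2*(j + 2)*(j + 4)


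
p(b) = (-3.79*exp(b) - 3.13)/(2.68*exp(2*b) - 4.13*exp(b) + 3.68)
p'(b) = (-3.79*exp(b) - 3.13)*(-5.36*exp(2*b) + 4.13*exp(b))/(2.68*exp(2*b) - 4.13*exp(b) + 3.68)^2 - 3.79*exp(b)/(2.68*exp(2*b) - 4.13*exp(b) + 3.68) = (10.1572*exp(2*b) + 16.7768*exp(b) - 26.8741)*exp(b)/(7.1824*exp(4*b) - 22.1368*exp(3*b) + 36.7817*exp(2*b) - 30.3968*exp(b) + 13.5424)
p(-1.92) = -1.18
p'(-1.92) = -0.36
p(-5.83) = -0.86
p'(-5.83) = -0.01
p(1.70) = -0.39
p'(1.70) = 0.54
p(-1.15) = -1.64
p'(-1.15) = -0.93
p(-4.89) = -0.87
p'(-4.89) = -0.02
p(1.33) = -0.66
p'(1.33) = 0.99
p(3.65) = -0.04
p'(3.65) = 0.04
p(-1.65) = -1.29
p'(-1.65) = -0.50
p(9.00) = 0.00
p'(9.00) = 0.00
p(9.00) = 0.00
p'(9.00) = 0.00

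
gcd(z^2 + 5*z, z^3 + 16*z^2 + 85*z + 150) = z + 5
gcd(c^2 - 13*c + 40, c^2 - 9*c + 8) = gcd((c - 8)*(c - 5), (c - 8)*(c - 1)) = c - 8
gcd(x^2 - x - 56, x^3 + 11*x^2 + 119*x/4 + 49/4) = x + 7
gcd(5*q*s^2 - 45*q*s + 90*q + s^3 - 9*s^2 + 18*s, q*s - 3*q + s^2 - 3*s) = s - 3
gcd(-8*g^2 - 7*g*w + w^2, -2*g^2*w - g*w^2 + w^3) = g + w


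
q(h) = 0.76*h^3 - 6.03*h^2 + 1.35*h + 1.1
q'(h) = 2.28*h^2 - 12.06*h + 1.35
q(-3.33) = -98.33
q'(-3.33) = 66.79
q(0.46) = 0.52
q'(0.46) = -3.72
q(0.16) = 1.16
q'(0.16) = -0.52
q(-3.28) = -95.02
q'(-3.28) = 65.44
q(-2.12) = -36.10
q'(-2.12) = 37.16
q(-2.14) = -36.85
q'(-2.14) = 37.60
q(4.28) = -44.00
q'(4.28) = -8.50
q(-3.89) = -140.13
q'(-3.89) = 82.76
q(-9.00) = -1053.52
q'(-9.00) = 294.57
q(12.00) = 462.26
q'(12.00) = 184.95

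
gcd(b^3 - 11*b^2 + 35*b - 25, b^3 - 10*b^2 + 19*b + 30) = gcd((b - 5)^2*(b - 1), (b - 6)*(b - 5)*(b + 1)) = b - 5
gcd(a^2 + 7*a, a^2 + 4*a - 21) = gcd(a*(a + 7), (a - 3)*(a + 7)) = a + 7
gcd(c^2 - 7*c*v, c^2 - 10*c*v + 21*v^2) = -c + 7*v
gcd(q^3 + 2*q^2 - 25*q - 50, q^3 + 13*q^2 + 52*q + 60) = q^2 + 7*q + 10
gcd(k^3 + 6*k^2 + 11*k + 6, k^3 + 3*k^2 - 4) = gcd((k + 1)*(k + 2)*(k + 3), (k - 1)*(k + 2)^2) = k + 2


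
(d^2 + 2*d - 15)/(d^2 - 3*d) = (d + 5)/d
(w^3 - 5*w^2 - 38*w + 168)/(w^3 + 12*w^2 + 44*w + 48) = (w^2 - 11*w + 28)/(w^2 + 6*w + 8)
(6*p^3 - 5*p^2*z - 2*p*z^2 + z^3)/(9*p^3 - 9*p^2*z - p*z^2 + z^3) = (2*p + z)/(3*p + z)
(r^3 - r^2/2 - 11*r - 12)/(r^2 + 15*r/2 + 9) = (r^2 - 2*r - 8)/(r + 6)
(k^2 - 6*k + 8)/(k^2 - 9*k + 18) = (k^2 - 6*k + 8)/(k^2 - 9*k + 18)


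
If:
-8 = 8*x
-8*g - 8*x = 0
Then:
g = 1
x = -1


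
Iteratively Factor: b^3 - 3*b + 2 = (b - 1)*(b^2 + b - 2) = (b - 1)*(b + 2)*(b - 1)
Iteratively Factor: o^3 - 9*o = (o)*(o^2 - 9) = o*(o + 3)*(o - 3)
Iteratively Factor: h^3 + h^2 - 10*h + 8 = (h + 4)*(h^2 - 3*h + 2) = (h - 2)*(h + 4)*(h - 1)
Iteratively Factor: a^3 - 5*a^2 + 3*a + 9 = (a - 3)*(a^2 - 2*a - 3) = (a - 3)*(a + 1)*(a - 3)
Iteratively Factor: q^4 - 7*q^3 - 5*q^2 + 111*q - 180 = (q + 4)*(q^3 - 11*q^2 + 39*q - 45) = (q - 3)*(q + 4)*(q^2 - 8*q + 15) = (q - 5)*(q - 3)*(q + 4)*(q - 3)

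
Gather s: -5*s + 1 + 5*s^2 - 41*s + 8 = 5*s^2 - 46*s + 9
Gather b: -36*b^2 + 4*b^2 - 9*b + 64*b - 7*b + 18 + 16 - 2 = -32*b^2 + 48*b + 32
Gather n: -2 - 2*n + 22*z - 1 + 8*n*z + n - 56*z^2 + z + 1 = n*(8*z - 1) - 56*z^2 + 23*z - 2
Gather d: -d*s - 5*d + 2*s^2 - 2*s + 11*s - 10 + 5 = d*(-s - 5) + 2*s^2 + 9*s - 5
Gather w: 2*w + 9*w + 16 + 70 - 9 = 11*w + 77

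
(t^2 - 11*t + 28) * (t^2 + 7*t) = t^4 - 4*t^3 - 49*t^2 + 196*t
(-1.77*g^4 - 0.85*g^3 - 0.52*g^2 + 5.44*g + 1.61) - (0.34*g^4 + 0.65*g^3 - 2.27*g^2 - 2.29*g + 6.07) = -2.11*g^4 - 1.5*g^3 + 1.75*g^2 + 7.73*g - 4.46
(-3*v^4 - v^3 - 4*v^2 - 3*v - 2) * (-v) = 3*v^5 + v^4 + 4*v^3 + 3*v^2 + 2*v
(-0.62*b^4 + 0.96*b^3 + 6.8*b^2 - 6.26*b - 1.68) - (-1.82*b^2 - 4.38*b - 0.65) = -0.62*b^4 + 0.96*b^3 + 8.62*b^2 - 1.88*b - 1.03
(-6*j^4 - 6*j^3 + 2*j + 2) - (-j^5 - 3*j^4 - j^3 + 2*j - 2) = j^5 - 3*j^4 - 5*j^3 + 4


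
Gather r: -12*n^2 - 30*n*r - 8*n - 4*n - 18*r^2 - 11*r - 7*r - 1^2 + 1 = -12*n^2 - 12*n - 18*r^2 + r*(-30*n - 18)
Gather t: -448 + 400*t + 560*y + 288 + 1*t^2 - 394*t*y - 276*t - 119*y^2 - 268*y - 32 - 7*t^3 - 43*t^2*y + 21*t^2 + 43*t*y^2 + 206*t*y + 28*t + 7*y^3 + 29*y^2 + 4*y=-7*t^3 + t^2*(22 - 43*y) + t*(43*y^2 - 188*y + 152) + 7*y^3 - 90*y^2 + 296*y - 192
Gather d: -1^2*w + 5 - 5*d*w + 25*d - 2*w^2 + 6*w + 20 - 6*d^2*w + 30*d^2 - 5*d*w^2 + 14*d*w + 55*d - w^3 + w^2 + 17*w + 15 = d^2*(30 - 6*w) + d*(-5*w^2 + 9*w + 80) - w^3 - w^2 + 22*w + 40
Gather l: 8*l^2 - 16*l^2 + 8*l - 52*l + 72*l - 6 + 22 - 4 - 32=-8*l^2 + 28*l - 20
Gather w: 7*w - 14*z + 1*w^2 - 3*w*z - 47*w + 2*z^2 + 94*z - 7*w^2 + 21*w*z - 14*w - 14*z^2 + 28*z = -6*w^2 + w*(18*z - 54) - 12*z^2 + 108*z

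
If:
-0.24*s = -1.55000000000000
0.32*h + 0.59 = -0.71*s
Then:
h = -16.17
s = 6.46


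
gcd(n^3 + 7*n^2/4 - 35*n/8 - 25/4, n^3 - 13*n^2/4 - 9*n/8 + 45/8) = n + 5/4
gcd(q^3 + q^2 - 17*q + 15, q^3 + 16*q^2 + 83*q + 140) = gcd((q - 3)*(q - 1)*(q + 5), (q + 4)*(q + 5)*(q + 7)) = q + 5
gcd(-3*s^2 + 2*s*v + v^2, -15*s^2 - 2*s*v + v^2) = 3*s + v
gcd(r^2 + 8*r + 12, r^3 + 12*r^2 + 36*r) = r + 6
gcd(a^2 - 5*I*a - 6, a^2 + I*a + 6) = a - 2*I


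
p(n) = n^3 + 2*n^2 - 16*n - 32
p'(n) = 3*n^2 + 4*n - 16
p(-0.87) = -17.22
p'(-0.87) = -17.21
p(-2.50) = 4.88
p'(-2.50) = -7.25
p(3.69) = -13.56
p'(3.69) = 39.61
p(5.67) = 123.86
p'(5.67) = 103.13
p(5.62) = 118.75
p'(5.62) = 101.23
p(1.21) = -46.66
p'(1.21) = -6.77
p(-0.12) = -30.05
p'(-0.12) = -16.44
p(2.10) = -47.52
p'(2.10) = 5.63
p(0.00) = -32.00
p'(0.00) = -16.00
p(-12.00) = -1280.00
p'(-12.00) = 368.00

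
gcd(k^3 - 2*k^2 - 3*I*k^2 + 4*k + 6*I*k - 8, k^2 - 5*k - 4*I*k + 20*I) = k - 4*I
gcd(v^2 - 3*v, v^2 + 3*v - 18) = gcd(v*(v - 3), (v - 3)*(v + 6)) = v - 3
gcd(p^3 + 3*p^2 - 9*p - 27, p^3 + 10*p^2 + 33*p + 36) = p^2 + 6*p + 9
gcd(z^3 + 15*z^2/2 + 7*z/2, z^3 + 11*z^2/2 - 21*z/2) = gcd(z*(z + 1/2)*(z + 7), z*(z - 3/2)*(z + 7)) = z^2 + 7*z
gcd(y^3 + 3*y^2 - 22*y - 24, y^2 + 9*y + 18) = y + 6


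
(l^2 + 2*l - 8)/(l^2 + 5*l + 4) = (l - 2)/(l + 1)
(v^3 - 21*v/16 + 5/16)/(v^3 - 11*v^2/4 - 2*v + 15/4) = (v - 1/4)/(v - 3)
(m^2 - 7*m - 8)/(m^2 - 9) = (m^2 - 7*m - 8)/(m^2 - 9)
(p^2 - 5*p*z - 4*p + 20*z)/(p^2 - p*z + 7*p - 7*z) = (p^2 - 5*p*z - 4*p + 20*z)/(p^2 - p*z + 7*p - 7*z)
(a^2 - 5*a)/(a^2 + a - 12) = a*(a - 5)/(a^2 + a - 12)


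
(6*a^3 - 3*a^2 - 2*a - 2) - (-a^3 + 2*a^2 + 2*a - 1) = 7*a^3 - 5*a^2 - 4*a - 1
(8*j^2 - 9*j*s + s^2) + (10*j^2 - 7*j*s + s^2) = 18*j^2 - 16*j*s + 2*s^2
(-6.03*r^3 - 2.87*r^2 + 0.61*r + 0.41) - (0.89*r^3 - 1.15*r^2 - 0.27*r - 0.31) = -6.92*r^3 - 1.72*r^2 + 0.88*r + 0.72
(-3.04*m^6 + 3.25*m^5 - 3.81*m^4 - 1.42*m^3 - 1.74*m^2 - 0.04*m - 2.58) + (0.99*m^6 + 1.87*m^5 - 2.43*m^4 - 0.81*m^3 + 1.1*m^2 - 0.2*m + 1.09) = -2.05*m^6 + 5.12*m^5 - 6.24*m^4 - 2.23*m^3 - 0.64*m^2 - 0.24*m - 1.49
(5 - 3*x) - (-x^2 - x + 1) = x^2 - 2*x + 4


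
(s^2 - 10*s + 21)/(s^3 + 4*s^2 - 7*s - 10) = (s^2 - 10*s + 21)/(s^3 + 4*s^2 - 7*s - 10)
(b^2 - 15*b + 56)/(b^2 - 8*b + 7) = (b - 8)/(b - 1)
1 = 1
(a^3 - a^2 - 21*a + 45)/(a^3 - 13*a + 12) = (a^2 + 2*a - 15)/(a^2 + 3*a - 4)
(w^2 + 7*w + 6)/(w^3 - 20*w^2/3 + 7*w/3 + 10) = 3*(w + 6)/(3*w^2 - 23*w + 30)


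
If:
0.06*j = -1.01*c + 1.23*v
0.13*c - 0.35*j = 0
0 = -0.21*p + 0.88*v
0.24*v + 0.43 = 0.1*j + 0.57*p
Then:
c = 0.23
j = 0.09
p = 0.82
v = 0.20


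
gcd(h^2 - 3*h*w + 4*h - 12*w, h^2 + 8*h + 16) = h + 4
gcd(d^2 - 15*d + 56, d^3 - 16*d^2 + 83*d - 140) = d - 7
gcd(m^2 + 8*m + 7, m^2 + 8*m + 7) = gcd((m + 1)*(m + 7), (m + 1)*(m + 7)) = m^2 + 8*m + 7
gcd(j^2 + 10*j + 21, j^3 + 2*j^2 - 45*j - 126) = j + 3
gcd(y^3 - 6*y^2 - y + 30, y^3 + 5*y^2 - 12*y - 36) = y^2 - y - 6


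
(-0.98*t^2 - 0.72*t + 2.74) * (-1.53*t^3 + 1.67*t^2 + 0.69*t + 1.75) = 1.4994*t^5 - 0.535*t^4 - 6.0708*t^3 + 2.364*t^2 + 0.6306*t + 4.795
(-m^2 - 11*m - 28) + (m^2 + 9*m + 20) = -2*m - 8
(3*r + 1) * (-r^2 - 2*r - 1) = -3*r^3 - 7*r^2 - 5*r - 1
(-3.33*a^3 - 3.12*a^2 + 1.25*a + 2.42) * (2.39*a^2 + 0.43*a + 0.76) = -7.9587*a^5 - 8.8887*a^4 - 0.8849*a^3 + 3.9501*a^2 + 1.9906*a + 1.8392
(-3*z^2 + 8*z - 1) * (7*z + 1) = -21*z^3 + 53*z^2 + z - 1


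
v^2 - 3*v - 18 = (v - 6)*(v + 3)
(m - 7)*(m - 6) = m^2 - 13*m + 42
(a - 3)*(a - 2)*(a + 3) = a^3 - 2*a^2 - 9*a + 18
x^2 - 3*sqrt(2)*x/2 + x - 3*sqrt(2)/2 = (x + 1)*(x - 3*sqrt(2)/2)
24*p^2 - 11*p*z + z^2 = (-8*p + z)*(-3*p + z)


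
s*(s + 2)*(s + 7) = s^3 + 9*s^2 + 14*s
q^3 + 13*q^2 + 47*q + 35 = (q + 1)*(q + 5)*(q + 7)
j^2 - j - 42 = (j - 7)*(j + 6)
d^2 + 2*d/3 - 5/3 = (d - 1)*(d + 5/3)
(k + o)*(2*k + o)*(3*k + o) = 6*k^3 + 11*k^2*o + 6*k*o^2 + o^3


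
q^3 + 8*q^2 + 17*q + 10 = (q + 1)*(q + 2)*(q + 5)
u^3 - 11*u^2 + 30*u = u*(u - 6)*(u - 5)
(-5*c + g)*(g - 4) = -5*c*g + 20*c + g^2 - 4*g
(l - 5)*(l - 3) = l^2 - 8*l + 15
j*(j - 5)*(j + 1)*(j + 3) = j^4 - j^3 - 17*j^2 - 15*j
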